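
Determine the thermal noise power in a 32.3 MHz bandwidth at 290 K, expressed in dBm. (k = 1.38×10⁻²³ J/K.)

P_n = kTB = 1.38×10⁻²³ × 290 × 3.23×10⁷ = 1.29×10⁻¹³ W
In dBm: 10 log₁₀(1.29×10⁻¹³ / 10⁻³) = −98.9 dBm

−98.9 dBm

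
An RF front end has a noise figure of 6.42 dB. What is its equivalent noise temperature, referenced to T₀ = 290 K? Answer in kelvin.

982 K

F = 10^(6.42/10) = 4.38531
T_e = (F − 1)·T₀ = (4.38531 − 1) × 290 = 982 K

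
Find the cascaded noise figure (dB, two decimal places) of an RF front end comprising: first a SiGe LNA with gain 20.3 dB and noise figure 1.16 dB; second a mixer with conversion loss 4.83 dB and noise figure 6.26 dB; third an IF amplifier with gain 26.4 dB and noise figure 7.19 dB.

Convert to linear (a loss of L dB is a gain of −L dB): F_i = 10^(NF_i/10), G_i = 10^(G_i,dB/10)
  Stage 1: F_1 = 10^(1.16/10) = 1.306, G_1 = 10^(20.3/10) = 107.2
  Stage 2: F_2 = 10^(6.26/10) = 4.227, G_2 = 10^(−4.83/10) = 0.3289
  Stage 3: F_3 = 10^(7.19/10) = 5.236, G_3 = 10^(26.4/10) = 436.5
Friis cascade:
  F = 1.306 + (4.227 − 1)/107.2 + (5.236 − 1)/35.24 = 1.456
NF = 10 log₁₀(1.456) = 1.63 dB

1.63 dB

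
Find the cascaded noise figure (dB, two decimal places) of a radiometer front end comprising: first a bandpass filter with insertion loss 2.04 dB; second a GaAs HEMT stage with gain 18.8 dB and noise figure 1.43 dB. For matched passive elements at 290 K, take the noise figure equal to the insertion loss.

Convert to linear (a loss of L dB is a gain of −L dB): F_i = 10^(NF_i/10), G_i = 10^(G_i,dB/10)
  Stage 1: F_1 = 10^(2.04/10) = 1.600, G_1 = 10^(−2.04/10) = 0.6252
  Stage 2: F_2 = 10^(1.43/10) = 1.390, G_2 = 10^(18.8/10) = 75.86
Friis cascade:
  F = 1.600 + (1.390 − 1)/0.6252 = 2.223
NF = 10 log₁₀(2.223) = 3.47 dB

3.47 dB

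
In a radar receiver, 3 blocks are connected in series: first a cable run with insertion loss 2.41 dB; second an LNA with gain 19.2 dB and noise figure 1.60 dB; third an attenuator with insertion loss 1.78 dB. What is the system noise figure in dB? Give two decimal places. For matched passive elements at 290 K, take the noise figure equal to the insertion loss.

Convert to linear (a loss of L dB is a gain of −L dB): F_i = 10^(NF_i/10), G_i = 10^(G_i,dB/10)
  Stage 1: F_1 = 10^(2.41/10) = 1.742, G_1 = 10^(−2.41/10) = 0.5741
  Stage 2: F_2 = 10^(1.60/10) = 1.445, G_2 = 10^(19.2/10) = 83.18
  Stage 3: F_3 = 10^(1.78/10) = 1.507, G_3 = 10^(−1.78/10) = 0.6637
Friis cascade:
  F = 1.742 + (1.445 − 1)/0.5741 + (1.507 − 1)/47.75 = 2.528
NF = 10 log₁₀(2.528) = 4.03 dB

4.03 dB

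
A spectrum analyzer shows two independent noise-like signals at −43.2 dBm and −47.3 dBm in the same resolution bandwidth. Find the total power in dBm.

−41.8 dBm

Convert to linear, add, convert back:
P₁ = 4.79×10⁻⁸ W, P₂ = 1.86×10⁻⁸ W
P_tot = 6.65×10⁻⁸ W → 10 log₁₀(P_tot / 10⁻³) = −41.8 dBm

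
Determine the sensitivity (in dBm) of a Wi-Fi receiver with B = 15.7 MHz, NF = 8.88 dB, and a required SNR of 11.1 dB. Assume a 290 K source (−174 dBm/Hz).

Sensitivity = −174 + 10 log₁₀(B) + NF + SNR_min
= −174 + 71.96 + 8.88 + 11.1
= −82.06 dBm → −82.1 dBm

−82.1 dBm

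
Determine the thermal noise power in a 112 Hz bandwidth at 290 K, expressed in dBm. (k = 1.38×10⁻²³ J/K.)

P_n = kTB = 1.38×10⁻²³ × 290 × 1.12×10² = 4.48×10⁻¹⁹ W
In dBm: 10 log₁₀(4.48×10⁻¹⁹ / 10⁻³) = −153.5 dBm

−153.5 dBm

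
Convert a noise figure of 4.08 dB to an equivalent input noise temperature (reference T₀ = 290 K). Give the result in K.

F = 10^(4.08/10) = 2.55859
T_e = (F − 1)·T₀ = (2.55859 − 1) × 290 = 452 K

452 K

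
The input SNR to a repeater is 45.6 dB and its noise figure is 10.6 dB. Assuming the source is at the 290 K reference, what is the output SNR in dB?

By definition F = SNR_in/SNR_out, so in dB: SNR_out = SNR_in − NF
SNR_out = 45.6 − 10.6 = 35.0 dB

35.0 dB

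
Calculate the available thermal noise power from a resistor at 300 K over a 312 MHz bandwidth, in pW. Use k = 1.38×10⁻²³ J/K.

1.29 pW

P_n = kTB = 1.38×10⁻²³ × 300 × 3.12×10⁸ = 1.29×10⁻¹² W = 1.29 pW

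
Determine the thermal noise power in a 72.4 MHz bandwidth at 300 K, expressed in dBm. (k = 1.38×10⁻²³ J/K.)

P_n = kTB = 1.38×10⁻²³ × 300 × 7.24×10⁷ = 3.00×10⁻¹³ W
In dBm: 10 log₁₀(3.00×10⁻¹³ / 10⁻³) = −95.2 dBm

−95.2 dBm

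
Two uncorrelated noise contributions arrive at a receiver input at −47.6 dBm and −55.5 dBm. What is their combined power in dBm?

−46.9 dBm

Convert to linear, add, convert back:
P₁ = 1.74×10⁻⁸ W, P₂ = 2.82×10⁻⁹ W
P_tot = 2.02×10⁻⁸ W → 10 log₁₀(P_tot / 10⁻³) = −46.9 dBm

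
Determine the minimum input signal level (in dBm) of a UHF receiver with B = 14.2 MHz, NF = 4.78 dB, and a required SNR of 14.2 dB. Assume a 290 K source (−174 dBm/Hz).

Sensitivity = −174 + 10 log₁₀(B) + NF + SNR_min
= −174 + 71.52 + 4.78 + 14.2
= −83.50 dBm → −83.5 dBm

−83.5 dBm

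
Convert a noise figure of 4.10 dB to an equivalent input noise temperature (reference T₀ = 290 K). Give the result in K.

F = 10^(4.10/10) = 2.5704
T_e = (F − 1)·T₀ = (2.5704 − 1) × 290 = 455 K

455 K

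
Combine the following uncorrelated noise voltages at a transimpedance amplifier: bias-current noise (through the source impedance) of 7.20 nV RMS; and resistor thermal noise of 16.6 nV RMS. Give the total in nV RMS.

Uncorrelated sources add in power (mean-square): V_tot = √(ΣV_i²)
V_tot = √[(7.20×10⁻⁹)² + (1.66×10⁻⁸)²] = 1.81×10⁻⁸ V = 18.1 nV

18.1 nV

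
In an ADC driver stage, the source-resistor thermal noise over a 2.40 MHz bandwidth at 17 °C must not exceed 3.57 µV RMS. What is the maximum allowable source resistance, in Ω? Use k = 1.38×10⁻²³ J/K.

T = 17 °C + 273.15 = 290.15 K
Johnson–Nyquist: V_n = √(4kTRB) ⇒ R = V_n² / (4kTB)
4kTB = 4 × 1.38×10⁻²³ × 290.15 × 2.40×10⁶ = 3.84×10⁻¹⁴
R = (3.57×10⁻⁶)² / 3.84×10⁻¹⁴ = 3.32×10² Ω = 332 Ω

332 Ω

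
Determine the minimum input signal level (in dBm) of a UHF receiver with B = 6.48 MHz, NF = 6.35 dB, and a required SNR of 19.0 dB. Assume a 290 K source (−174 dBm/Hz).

−80.5 dBm

Sensitivity = −174 + 10 log₁₀(B) + NF + SNR_min
= −174 + 68.12 + 6.35 + 19.0
= −80.53 dBm → −80.5 dBm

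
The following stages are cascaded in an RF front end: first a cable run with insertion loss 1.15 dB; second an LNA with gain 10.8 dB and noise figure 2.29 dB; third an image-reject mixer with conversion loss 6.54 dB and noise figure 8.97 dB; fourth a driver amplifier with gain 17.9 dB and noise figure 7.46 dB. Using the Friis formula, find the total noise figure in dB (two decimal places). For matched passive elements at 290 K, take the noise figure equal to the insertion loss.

7.15 dB

Convert to linear (a loss of L dB is a gain of −L dB): F_i = 10^(NF_i/10), G_i = 10^(G_i,dB/10)
  Stage 1: F_1 = 10^(1.15/10) = 1.303, G_1 = 10^(−1.15/10) = 0.7674
  Stage 2: F_2 = 10^(2.29/10) = 1.694, G_2 = 10^(10.8/10) = 12.02
  Stage 3: F_3 = 10^(8.97/10) = 7.889, G_3 = 10^(−6.54/10) = 0.2218
  Stage 4: F_4 = 10^(7.46/10) = 5.572, G_4 = 10^(17.9/10) = 61.66
Friis cascade:
  F = 1.303 + (1.694 − 1)/0.7674 + (7.889 − 1)/9.226 + (5.572 − 1)/2.046 = 5.189
NF = 10 log₁₀(5.189) = 7.15 dB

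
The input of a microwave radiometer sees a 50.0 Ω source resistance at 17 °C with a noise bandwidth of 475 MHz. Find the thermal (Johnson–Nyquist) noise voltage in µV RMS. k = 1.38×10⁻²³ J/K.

T = 17 °C + 273.15 = 290.15 K
V_n = √(4kTRB)
4kTRB = 4 × 1.38×10⁻²³ × 290.15 × 5.00×10¹ × 4.75×10⁸ = 3.80×10⁻¹⁰ V²
V_n = √(3.80×10⁻¹⁰) = 1.95×10⁻⁵ V = 19.5 µV

19.5 µV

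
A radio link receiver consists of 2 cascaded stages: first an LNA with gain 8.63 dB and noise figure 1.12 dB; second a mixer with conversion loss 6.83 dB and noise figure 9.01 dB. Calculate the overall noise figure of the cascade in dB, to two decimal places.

Convert to linear (a loss of L dB is a gain of −L dB): F_i = 10^(NF_i/10), G_i = 10^(G_i,dB/10)
  Stage 1: F_1 = 10^(1.12/10) = 1.294, G_1 = 10^(8.63/10) = 7.295
  Stage 2: F_2 = 10^(9.01/10) = 7.962, G_2 = 10^(−6.83/10) = 0.2075
Friis cascade:
  F = 1.294 + (7.962 − 1)/7.295 = 2.249
NF = 10 log₁₀(2.249) = 3.52 dB

3.52 dB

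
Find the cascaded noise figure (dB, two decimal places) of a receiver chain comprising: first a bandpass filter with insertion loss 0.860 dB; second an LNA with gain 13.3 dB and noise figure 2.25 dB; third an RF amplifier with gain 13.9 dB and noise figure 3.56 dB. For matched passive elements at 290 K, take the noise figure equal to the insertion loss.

Convert to linear (a loss of L dB is a gain of −L dB): F_i = 10^(NF_i/10), G_i = 10^(G_i,dB/10)
  Stage 1: F_1 = 10^(0.860/10) = 1.219, G_1 = 10^(−0.860/10) = 0.8204
  Stage 2: F_2 = 10^(2.25/10) = 1.679, G_2 = 10^(13.3/10) = 21.38
  Stage 3: F_3 = 10^(3.56/10) = 2.270, G_3 = 10^(13.9/10) = 24.55
Friis cascade:
  F = 1.219 + (1.679 − 1)/0.8204 + (2.270 − 1)/17.54 = 2.119
NF = 10 log₁₀(2.119) = 3.26 dB

3.26 dB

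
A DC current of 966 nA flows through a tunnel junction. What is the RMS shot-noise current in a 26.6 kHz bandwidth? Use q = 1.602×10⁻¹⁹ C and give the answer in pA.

90.7 pA

I_n = √(2qI·B)
2qI·B = 2 × 1.602×10⁻¹⁹ × 9.66×10⁻⁷ × 2.66×10⁴ = 8.23×10⁻²¹ A²
I_n = √(8.23×10⁻²¹) = 9.07×10⁻¹¹ A = 90.7 pA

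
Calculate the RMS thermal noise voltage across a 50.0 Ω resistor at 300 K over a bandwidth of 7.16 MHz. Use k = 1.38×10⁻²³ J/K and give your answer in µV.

2.43 µV

V_n = √(4kTRB)
4kTRB = 4 × 1.38×10⁻²³ × 300 × 5.00×10¹ × 7.16×10⁶ = 5.93×10⁻¹² V²
V_n = √(5.93×10⁻¹²) = 2.43×10⁻⁶ V = 2.43 µV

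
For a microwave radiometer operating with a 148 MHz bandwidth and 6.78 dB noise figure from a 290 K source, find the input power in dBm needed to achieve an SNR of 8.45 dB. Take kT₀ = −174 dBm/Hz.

Sensitivity = −174 + 10 log₁₀(B) + NF + SNR_min
= −174 + 81.7 + 6.78 + 8.45
= −77.07 dBm → −77.1 dBm

−77.1 dBm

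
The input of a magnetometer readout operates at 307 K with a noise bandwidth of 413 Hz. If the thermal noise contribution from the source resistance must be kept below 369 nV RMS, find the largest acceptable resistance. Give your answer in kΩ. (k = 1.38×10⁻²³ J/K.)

Johnson–Nyquist: V_n = √(4kTRB) ⇒ R = V_n² / (4kTB)
4kTB = 4 × 1.38×10⁻²³ × 307 × 4.13×10² = 7.00×10⁻¹⁸
R = (3.69×10⁻⁷)² / 7.00×10⁻¹⁸ = 1.95×10⁴ Ω = 19.5 kΩ

19.5 kΩ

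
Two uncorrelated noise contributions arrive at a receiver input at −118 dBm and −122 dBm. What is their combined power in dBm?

Convert to linear, add, convert back:
P₁ = 1.58×10⁻¹⁵ W, P₂ = 6.31×10⁻¹⁶ W
P_tot = 2.22×10⁻¹⁵ W → 10 log₁₀(P_tot / 10⁻³) = −116.5 dBm

−116.5 dBm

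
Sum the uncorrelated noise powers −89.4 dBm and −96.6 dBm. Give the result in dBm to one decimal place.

−88.6 dBm

Convert to linear, add, convert back:
P₁ = 1.15×10⁻¹² W, P₂ = 2.19×10⁻¹³ W
P_tot = 1.37×10⁻¹² W → 10 log₁₀(P_tot / 10⁻³) = −88.6 dBm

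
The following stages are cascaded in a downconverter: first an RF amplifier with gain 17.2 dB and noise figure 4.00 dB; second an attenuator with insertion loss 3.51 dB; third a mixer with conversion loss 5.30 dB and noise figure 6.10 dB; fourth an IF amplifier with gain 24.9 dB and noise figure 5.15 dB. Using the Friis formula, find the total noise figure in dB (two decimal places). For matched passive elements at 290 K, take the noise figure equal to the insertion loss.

Convert to linear (a loss of L dB is a gain of −L dB): F_i = 10^(NF_i/10), G_i = 10^(G_i,dB/10)
  Stage 1: F_1 = 10^(4.00/10) = 2.512, G_1 = 10^(17.2/10) = 52.48
  Stage 2: F_2 = 10^(3.51/10) = 2.244, G_2 = 10^(−3.51/10) = 0.4457
  Stage 3: F_3 = 10^(6.10/10) = 4.074, G_3 = 10^(−5.30/10) = 0.2951
  Stage 4: F_4 = 10^(5.15/10) = 3.273, G_4 = 10^(24.9/10) = 309.0
Friis cascade:
  F = 2.512 + (2.244 − 1)/52.48 + (4.074 − 1)/23.39 + (3.273 − 1)/6.902 = 2.996
NF = 10 log₁₀(2.996) = 4.77 dB

4.77 dB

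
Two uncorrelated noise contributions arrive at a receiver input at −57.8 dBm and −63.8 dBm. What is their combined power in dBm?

Convert to linear, add, convert back:
P₁ = 1.66×10⁻⁹ W, P₂ = 4.17×10⁻¹⁰ W
P_tot = 2.08×10⁻⁹ W → 10 log₁₀(P_tot / 10⁻³) = −56.8 dBm

−56.8 dBm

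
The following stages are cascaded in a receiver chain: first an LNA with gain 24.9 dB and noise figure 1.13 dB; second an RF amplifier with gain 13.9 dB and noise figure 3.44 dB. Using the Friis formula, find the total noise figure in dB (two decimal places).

1.14 dB

Convert to linear (a loss of L dB is a gain of −L dB): F_i = 10^(NF_i/10), G_i = 10^(G_i,dB/10)
  Stage 1: F_1 = 10^(1.13/10) = 1.297, G_1 = 10^(24.9/10) = 309.0
  Stage 2: F_2 = 10^(3.44/10) = 2.208, G_2 = 10^(13.9/10) = 24.55
Friis cascade:
  F = 1.297 + (2.208 − 1)/309.0 = 1.301
NF = 10 log₁₀(1.301) = 1.14 dB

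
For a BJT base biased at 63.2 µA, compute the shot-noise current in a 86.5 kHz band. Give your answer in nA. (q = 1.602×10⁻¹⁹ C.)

1.32 nA

I_n = √(2qI·B)
2qI·B = 2 × 1.602×10⁻¹⁹ × 6.32×10⁻⁵ × 8.65×10⁴ = 1.75×10⁻¹⁸ A²
I_n = √(1.75×10⁻¹⁸) = 1.32×10⁻⁹ A = 1.32 nA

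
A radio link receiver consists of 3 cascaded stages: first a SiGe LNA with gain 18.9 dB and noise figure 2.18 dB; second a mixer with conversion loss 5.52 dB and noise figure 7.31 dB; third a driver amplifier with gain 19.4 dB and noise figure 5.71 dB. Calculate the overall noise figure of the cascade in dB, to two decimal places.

2.63 dB

Convert to linear (a loss of L dB is a gain of −L dB): F_i = 10^(NF_i/10), G_i = 10^(G_i,dB/10)
  Stage 1: F_1 = 10^(2.18/10) = 1.652, G_1 = 10^(18.9/10) = 77.62
  Stage 2: F_2 = 10^(7.31/10) = 5.383, G_2 = 10^(−5.52/10) = 0.2805
  Stage 3: F_3 = 10^(5.71/10) = 3.724, G_3 = 10^(19.4/10) = 87.10
Friis cascade:
  F = 1.652 + (5.383 − 1)/77.62 + (3.724 − 1)/21.78 = 1.834
NF = 10 log₁₀(1.834) = 2.63 dB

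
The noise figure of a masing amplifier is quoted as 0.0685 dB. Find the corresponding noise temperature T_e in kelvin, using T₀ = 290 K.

4.61 K

F = 10^(0.0685/10) = 1.0159
T_e = (F − 1)·T₀ = (1.0159 − 1) × 290 = 4.61 K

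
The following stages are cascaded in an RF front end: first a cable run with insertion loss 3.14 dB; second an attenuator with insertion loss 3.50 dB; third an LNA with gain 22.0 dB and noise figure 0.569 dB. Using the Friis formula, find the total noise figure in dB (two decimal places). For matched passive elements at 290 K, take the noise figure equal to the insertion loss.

7.21 dB

Convert to linear (a loss of L dB is a gain of −L dB): F_i = 10^(NF_i/10), G_i = 10^(G_i,dB/10)
  Stage 1: F_1 = 10^(3.14/10) = 2.061, G_1 = 10^(−3.14/10) = 0.4853
  Stage 2: F_2 = 10^(3.50/10) = 2.239, G_2 = 10^(−3.50/10) = 0.4467
  Stage 3: F_3 = 10^(0.569/10) = 1.140, G_3 = 10^(22.0/10) = 158.5
Friis cascade:
  F = 2.061 + (2.239 − 1)/0.4853 + (1.140 − 1)/0.2168 = 5.259
NF = 10 log₁₀(5.259) = 7.21 dB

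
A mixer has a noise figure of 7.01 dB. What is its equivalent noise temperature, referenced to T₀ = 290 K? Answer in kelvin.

F = 10^(7.01/10) = 5.02343
T_e = (F − 1)·T₀ = (5.02343 − 1) × 290 = 1167 K

1167 K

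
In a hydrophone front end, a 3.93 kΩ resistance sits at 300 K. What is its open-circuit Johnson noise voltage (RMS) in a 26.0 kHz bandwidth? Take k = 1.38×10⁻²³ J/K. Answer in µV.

1.30 µV

V_n = √(4kTRB)
4kTRB = 4 × 1.38×10⁻²³ × 300 × 3.93×10³ × 2.60×10⁴ = 1.69×10⁻¹² V²
V_n = √(1.69×10⁻¹²) = 1.30×10⁻⁶ V = 1.30 µV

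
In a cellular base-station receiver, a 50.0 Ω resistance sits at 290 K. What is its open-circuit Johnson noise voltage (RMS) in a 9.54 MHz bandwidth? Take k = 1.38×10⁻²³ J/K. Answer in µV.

2.76 µV

V_n = √(4kTRB)
4kTRB = 4 × 1.38×10⁻²³ × 290 × 5.00×10¹ × 9.54×10⁶ = 7.64×10⁻¹² V²
V_n = √(7.64×10⁻¹²) = 2.76×10⁻⁶ V = 2.76 µV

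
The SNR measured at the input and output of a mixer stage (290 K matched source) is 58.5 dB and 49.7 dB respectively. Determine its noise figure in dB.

NF (dB) = SNR_in(dB) − SNR_out(dB) when the source is at T₀
NF = 58.5 − 49.7 = 8.8 dB

8.8 dB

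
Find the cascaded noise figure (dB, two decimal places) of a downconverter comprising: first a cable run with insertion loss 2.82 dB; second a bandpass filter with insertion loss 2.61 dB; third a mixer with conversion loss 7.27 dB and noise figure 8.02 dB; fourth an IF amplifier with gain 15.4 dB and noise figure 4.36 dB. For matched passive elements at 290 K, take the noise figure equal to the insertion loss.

17.35 dB

Convert to linear (a loss of L dB is a gain of −L dB): F_i = 10^(NF_i/10), G_i = 10^(G_i,dB/10)
  Stage 1: F_1 = 10^(2.82/10) = 1.914, G_1 = 10^(−2.82/10) = 0.5224
  Stage 2: F_2 = 10^(2.61/10) = 1.824, G_2 = 10^(−2.61/10) = 0.5483
  Stage 3: F_3 = 10^(8.02/10) = 6.339, G_3 = 10^(−7.27/10) = 0.1875
  Stage 4: F_4 = 10^(4.36/10) = 2.729, G_4 = 10^(15.4/10) = 34.67
Friis cascade:
  F = 1.914 + (1.824 − 1)/0.5224 + (6.339 − 1)/0.2864 + (2.729 − 1)/0.05370 = 54.33
NF = 10 log₁₀(54.33) = 17.35 dB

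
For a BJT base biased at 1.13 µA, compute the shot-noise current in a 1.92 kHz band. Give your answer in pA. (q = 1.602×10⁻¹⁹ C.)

I_n = √(2qI·B)
2qI·B = 2 × 1.602×10⁻¹⁹ × 1.13×10⁻⁶ × 1.92×10³ = 6.95×10⁻²² A²
I_n = √(6.95×10⁻²²) = 2.64×10⁻¹¹ A = 26.4 pA

26.4 pA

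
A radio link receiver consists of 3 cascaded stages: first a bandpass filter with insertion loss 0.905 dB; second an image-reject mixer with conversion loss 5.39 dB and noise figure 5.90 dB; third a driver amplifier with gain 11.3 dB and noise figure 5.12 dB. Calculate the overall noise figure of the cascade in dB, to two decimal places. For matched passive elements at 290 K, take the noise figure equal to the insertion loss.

Convert to linear (a loss of L dB is a gain of −L dB): F_i = 10^(NF_i/10), G_i = 10^(G_i,dB/10)
  Stage 1: F_1 = 10^(0.905/10) = 1.232, G_1 = 10^(−0.905/10) = 0.8119
  Stage 2: F_2 = 10^(5.90/10) = 3.890, G_2 = 10^(−5.39/10) = 0.2891
  Stage 3: F_3 = 10^(5.12/10) = 3.251, G_3 = 10^(11.3/10) = 13.49
Friis cascade:
  F = 1.232 + (3.890 − 1)/0.8119 + (3.251 − 1)/0.2347 = 14.38
NF = 10 log₁₀(14.38) = 11.58 dB

11.58 dB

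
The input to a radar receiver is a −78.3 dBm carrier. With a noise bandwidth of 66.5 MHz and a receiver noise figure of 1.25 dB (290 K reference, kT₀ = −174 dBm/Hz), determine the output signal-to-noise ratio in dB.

16.2 dB

Noise floor: N = −174 + 10 log₁₀(B) + NF
10 log₁₀(6.65×10⁷) = 78.23 dB
N = −174 + 78.23 + 1.25 = −94.52 dBm
SNR = P_sig − N = −78.3 − (−94.52) = 16.22 dB → 16.2 dB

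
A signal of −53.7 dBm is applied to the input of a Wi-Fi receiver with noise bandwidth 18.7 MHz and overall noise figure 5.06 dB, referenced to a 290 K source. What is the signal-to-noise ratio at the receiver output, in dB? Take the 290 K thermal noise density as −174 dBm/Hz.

Noise floor: N = −174 + 10 log₁₀(B) + NF
10 log₁₀(1.87×10⁷) = 72.72 dB
N = −174 + 72.72 + 5.06 = −96.22 dBm
SNR = P_sig − N = −53.7 − (−96.22) = 42.52 dB → 42.5 dB

42.5 dB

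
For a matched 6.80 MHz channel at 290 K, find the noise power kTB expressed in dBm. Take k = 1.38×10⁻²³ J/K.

P_n = kTB = 1.38×10⁻²³ × 290 × 6.80×10⁶ = 2.72×10⁻¹⁴ W
In dBm: 10 log₁₀(2.72×10⁻¹⁴ / 10⁻³) = −105.7 dBm

−105.7 dBm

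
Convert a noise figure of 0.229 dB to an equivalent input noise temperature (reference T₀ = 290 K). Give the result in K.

F = 10^(0.229/10) = 1.05414
T_e = (F − 1)·T₀ = (1.05414 − 1) × 290 = 15.7 K

15.7 K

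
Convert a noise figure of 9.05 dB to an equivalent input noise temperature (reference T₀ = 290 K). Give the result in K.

F = 10^(9.05/10) = 8.03526
T_e = (F − 1)·T₀ = (8.03526 − 1) × 290 = 2040 K

2040 K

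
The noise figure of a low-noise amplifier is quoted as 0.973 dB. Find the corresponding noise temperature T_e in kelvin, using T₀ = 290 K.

72.8 K

F = 10^(0.973/10) = 1.25112
T_e = (F − 1)·T₀ = (1.25112 − 1) × 290 = 72.8 K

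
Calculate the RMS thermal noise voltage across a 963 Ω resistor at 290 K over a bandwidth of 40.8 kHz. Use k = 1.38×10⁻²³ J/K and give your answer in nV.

793 nV

V_n = √(4kTRB)
4kTRB = 4 × 1.38×10⁻²³ × 290 × 9.63×10² × 4.08×10⁴ = 6.29×10⁻¹³ V²
V_n = √(6.29×10⁻¹³) = 7.93×10⁻⁷ V = 793 nV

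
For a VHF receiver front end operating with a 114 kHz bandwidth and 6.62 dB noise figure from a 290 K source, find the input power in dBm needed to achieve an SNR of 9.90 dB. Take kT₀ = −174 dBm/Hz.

Sensitivity = −174 + 10 log₁₀(B) + NF + SNR_min
= −174 + 50.57 + 6.62 + 9.90
= −106.91 dBm → −106.9 dBm

−106.9 dBm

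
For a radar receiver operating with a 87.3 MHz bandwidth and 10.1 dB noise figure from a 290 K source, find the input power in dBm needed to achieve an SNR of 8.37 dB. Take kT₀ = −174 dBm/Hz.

−76.1 dBm

Sensitivity = −174 + 10 log₁₀(B) + NF + SNR_min
= −174 + 79.41 + 10.1 + 8.37
= −76.12 dBm → −76.1 dBm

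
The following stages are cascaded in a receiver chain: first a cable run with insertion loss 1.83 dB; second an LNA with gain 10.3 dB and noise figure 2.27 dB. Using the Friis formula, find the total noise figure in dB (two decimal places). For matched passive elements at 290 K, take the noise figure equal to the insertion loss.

Convert to linear (a loss of L dB is a gain of −L dB): F_i = 10^(NF_i/10), G_i = 10^(G_i,dB/10)
  Stage 1: F_1 = 10^(1.83/10) = 1.524, G_1 = 10^(−1.83/10) = 0.6561
  Stage 2: F_2 = 10^(2.27/10) = 1.687, G_2 = 10^(10.3/10) = 10.72
Friis cascade:
  F = 1.524 + (1.687 − 1)/0.6561 = 2.570
NF = 10 log₁₀(2.570) = 4.10 dB

4.10 dB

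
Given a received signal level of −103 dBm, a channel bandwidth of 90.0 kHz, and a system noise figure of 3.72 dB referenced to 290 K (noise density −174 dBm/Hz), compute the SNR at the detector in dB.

17.7 dB

Noise floor: N = −174 + 10 log₁₀(B) + NF
10 log₁₀(9.00×10⁴) = 49.54 dB
N = −174 + 49.54 + 3.72 = −120.74 dBm
SNR = P_sig − N = −103 − (−120.74) = 17.74 dB → 17.7 dB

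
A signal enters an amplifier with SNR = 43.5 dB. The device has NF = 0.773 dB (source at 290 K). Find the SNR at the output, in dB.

42.727 dB

By definition F = SNR_in/SNR_out, so in dB: SNR_out = SNR_in − NF
SNR_out = 43.5 − 0.773 = 42.727 dB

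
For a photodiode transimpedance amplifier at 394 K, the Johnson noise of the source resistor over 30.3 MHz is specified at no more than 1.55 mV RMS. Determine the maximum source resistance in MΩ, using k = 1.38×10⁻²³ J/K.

Johnson–Nyquist: V_n = √(4kTRB) ⇒ R = V_n² / (4kTB)
4kTB = 4 × 1.38×10⁻²³ × 394 × 3.03×10⁷ = 6.59×10⁻¹³
R = (1.55×10⁻³)² / 6.59×10⁻¹³ = 3.65×10⁶ Ω = 3.65 MΩ

3.65 MΩ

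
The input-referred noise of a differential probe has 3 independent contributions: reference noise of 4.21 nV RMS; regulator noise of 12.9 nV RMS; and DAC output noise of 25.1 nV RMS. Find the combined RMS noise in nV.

28.5 nV

Uncorrelated sources add in power (mean-square): V_tot = √(ΣV_i²)
V_tot = √[(4.21×10⁻⁹)² + (1.29×10⁻⁸)² + (2.51×10⁻⁸)²] = 2.85×10⁻⁸ V = 28.5 nV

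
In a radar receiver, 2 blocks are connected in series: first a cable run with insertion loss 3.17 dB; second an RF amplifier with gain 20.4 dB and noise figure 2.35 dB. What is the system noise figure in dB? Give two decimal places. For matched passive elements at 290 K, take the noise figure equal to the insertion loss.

Convert to linear (a loss of L dB is a gain of −L dB): F_i = 10^(NF_i/10), G_i = 10^(G_i,dB/10)
  Stage 1: F_1 = 10^(3.17/10) = 2.075, G_1 = 10^(−3.17/10) = 0.4819
  Stage 2: F_2 = 10^(2.35/10) = 1.718, G_2 = 10^(20.4/10) = 109.6
Friis cascade:
  F = 2.075 + (1.718 − 1)/0.4819 = 3.565
NF = 10 log₁₀(3.565) = 5.52 dB

5.52 dB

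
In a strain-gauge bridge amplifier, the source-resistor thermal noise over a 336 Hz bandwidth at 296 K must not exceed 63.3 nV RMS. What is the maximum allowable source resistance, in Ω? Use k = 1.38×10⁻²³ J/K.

730 Ω

Johnson–Nyquist: V_n = √(4kTRB) ⇒ R = V_n² / (4kTB)
4kTB = 4 × 1.38×10⁻²³ × 296 × 3.36×10² = 5.49×10⁻¹⁸
R = (6.33×10⁻⁸)² / 5.49×10⁻¹⁸ = 7.30×10² Ω = 730 Ω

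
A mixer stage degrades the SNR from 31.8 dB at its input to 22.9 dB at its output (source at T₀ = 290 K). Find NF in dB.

8.9 dB

NF (dB) = SNR_in(dB) − SNR_out(dB) when the source is at T₀
NF = 31.8 − 22.9 = 8.9 dB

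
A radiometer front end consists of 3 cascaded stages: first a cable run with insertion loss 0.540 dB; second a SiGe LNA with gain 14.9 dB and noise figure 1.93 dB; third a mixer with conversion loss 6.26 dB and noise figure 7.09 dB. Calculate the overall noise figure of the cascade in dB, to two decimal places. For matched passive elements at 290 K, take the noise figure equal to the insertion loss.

Convert to linear (a loss of L dB is a gain of −L dB): F_i = 10^(NF_i/10), G_i = 10^(G_i,dB/10)
  Stage 1: F_1 = 10^(0.540/10) = 1.132, G_1 = 10^(−0.540/10) = 0.8831
  Stage 2: F_2 = 10^(1.93/10) = 1.560, G_2 = 10^(14.9/10) = 30.90
  Stage 3: F_3 = 10^(7.09/10) = 5.117, G_3 = 10^(−6.26/10) = 0.2366
Friis cascade:
  F = 1.132 + (1.560 − 1)/0.8831 + (5.117 − 1)/27.29 = 1.917
NF = 10 log₁₀(1.917) = 2.83 dB

2.83 dB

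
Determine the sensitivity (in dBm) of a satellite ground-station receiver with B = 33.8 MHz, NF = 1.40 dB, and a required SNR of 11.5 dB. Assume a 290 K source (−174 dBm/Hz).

Sensitivity = −174 + 10 log₁₀(B) + NF + SNR_min
= −174 + 75.29 + 1.40 + 11.5
= −85.81 dBm → −85.8 dBm

−85.8 dBm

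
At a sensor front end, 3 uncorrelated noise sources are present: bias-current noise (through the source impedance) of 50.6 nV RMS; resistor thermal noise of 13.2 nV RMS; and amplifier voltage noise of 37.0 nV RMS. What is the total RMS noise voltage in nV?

Uncorrelated sources add in power (mean-square): V_tot = √(ΣV_i²)
V_tot = √[(5.06×10⁻⁸)² + (1.32×10⁻⁸)² + (3.70×10⁻⁸)²] = 6.41×10⁻⁸ V = 64.1 nV

64.1 nV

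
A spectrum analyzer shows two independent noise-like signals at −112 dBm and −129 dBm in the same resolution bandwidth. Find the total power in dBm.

−111.9 dBm

Convert to linear, add, convert back:
P₁ = 6.31×10⁻¹⁵ W, P₂ = 1.26×10⁻¹⁶ W
P_tot = 6.44×10⁻¹⁵ W → 10 log₁₀(P_tot / 10⁻³) = −111.9 dBm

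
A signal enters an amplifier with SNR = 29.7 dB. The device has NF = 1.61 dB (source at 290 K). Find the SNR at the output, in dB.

By definition F = SNR_in/SNR_out, so in dB: SNR_out = SNR_in − NF
SNR_out = 29.7 − 1.61 = 28.09 dB

28.09 dB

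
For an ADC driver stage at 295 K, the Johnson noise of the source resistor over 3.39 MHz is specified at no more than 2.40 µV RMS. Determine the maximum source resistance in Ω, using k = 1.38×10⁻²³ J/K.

Johnson–Nyquist: V_n = √(4kTRB) ⇒ R = V_n² / (4kTB)
4kTB = 4 × 1.38×10⁻²³ × 295 × 3.39×10⁶ = 5.52×10⁻¹⁴
R = (2.40×10⁻⁶)² / 5.52×10⁻¹⁴ = 1.04×10² Ω = 104 Ω

104 Ω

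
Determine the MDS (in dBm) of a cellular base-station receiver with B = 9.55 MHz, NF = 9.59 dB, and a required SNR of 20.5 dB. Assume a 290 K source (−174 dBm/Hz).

−74.1 dBm

Sensitivity = −174 + 10 log₁₀(B) + NF + SNR_min
= −174 + 69.8 + 9.59 + 20.5
= −74.11 dBm → −74.1 dBm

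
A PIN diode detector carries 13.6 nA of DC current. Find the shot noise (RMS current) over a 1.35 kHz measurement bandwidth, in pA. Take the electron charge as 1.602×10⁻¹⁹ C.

I_n = √(2qI·B)
2qI·B = 2 × 1.602×10⁻¹⁹ × 1.36×10⁻⁸ × 1.35×10³ = 5.88×10⁻²⁴ A²
I_n = √(5.88×10⁻²⁴) = 2.43×10⁻¹² A = 2.43 pA

2.43 pA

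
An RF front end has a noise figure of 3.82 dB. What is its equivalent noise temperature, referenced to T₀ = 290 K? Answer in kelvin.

409 K

F = 10^(3.82/10) = 2.40991
T_e = (F − 1)·T₀ = (2.40991 − 1) × 290 = 409 K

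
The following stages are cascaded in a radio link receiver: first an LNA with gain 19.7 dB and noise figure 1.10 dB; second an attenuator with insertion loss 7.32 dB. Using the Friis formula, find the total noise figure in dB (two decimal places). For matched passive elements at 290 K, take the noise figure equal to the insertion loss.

1.26 dB

Convert to linear (a loss of L dB is a gain of −L dB): F_i = 10^(NF_i/10), G_i = 10^(G_i,dB/10)
  Stage 1: F_1 = 10^(1.10/10) = 1.288, G_1 = 10^(19.7/10) = 93.33
  Stage 2: F_2 = 10^(7.32/10) = 5.395, G_2 = 10^(−7.32/10) = 0.1854
Friis cascade:
  F = 1.288 + (5.395 − 1)/93.33 = 1.335
NF = 10 log₁₀(1.335) = 1.26 dB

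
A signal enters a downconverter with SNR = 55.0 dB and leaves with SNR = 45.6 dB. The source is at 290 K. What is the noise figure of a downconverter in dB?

9.4 dB

NF (dB) = SNR_in(dB) − SNR_out(dB) when the source is at T₀
NF = 55.0 − 45.6 = 9.4 dB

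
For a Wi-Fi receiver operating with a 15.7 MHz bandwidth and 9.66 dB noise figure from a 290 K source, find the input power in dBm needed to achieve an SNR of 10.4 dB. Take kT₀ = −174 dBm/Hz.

−82.0 dBm

Sensitivity = −174 + 10 log₁₀(B) + NF + SNR_min
= −174 + 71.96 + 9.66 + 10.4
= −81.98 dBm → −82.0 dBm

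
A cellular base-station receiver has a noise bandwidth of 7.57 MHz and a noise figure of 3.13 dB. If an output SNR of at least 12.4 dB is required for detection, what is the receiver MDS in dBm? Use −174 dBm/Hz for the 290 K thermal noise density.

−89.7 dBm

Sensitivity = −174 + 10 log₁₀(B) + NF + SNR_min
= −174 + 68.79 + 3.13 + 12.4
= −89.68 dBm → −89.7 dBm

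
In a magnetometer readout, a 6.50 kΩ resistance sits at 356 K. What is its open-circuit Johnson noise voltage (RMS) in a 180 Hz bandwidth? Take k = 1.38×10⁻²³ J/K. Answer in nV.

152 nV

V_n = √(4kTRB)
4kTRB = 4 × 1.38×10⁻²³ × 356 × 6.50×10³ × 1.80×10² = 2.30×10⁻¹⁴ V²
V_n = √(2.30×10⁻¹⁴) = 1.52×10⁻⁷ V = 152 nV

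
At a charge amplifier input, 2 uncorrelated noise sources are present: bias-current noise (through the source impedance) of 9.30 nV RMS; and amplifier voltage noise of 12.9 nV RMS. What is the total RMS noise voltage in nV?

15.9 nV

Uncorrelated sources add in power (mean-square): V_tot = √(ΣV_i²)
V_tot = √[(9.30×10⁻⁹)² + (1.29×10⁻⁸)²] = 1.59×10⁻⁸ V = 15.9 nV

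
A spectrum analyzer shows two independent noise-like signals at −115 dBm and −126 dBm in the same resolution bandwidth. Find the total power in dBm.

Convert to linear, add, convert back:
P₁ = 3.16×10⁻¹⁵ W, P₂ = 2.51×10⁻¹⁶ W
P_tot = 3.41×10⁻¹⁵ W → 10 log₁₀(P_tot / 10⁻³) = −114.7 dBm

−114.7 dBm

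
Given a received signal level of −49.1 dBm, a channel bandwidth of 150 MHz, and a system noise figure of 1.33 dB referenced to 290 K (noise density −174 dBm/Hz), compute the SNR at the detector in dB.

41.8 dB

Noise floor: N = −174 + 10 log₁₀(B) + NF
10 log₁₀(1.50×10⁸) = 81.76 dB
N = −174 + 81.76 + 1.33 = −90.91 dBm
SNR = P_sig − N = −49.1 − (−90.91) = 41.81 dB → 41.8 dB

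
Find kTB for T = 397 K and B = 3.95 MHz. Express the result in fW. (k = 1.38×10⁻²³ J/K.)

21.6 fW

P_n = kTB = 1.38×10⁻²³ × 397 × 3.95×10⁶ = 2.16×10⁻¹⁴ W = 21.6 fW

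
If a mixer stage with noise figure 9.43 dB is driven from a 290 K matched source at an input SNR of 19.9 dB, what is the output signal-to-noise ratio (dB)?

10.47 dB

By definition F = SNR_in/SNR_out, so in dB: SNR_out = SNR_in − NF
SNR_out = 19.9 − 9.43 = 10.47 dB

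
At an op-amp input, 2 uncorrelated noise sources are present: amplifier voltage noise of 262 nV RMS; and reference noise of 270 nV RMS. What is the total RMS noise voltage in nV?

Uncorrelated sources add in power (mean-square): V_tot = √(ΣV_i²)
V_tot = √[(2.62×10⁻⁷)² + (2.70×10⁻⁷)²] = 3.76×10⁻⁷ V = 376 nV

376 nV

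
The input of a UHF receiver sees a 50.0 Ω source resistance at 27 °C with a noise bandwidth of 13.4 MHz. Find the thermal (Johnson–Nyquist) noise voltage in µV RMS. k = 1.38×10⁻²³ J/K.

3.33 µV

T = 27 °C + 273.15 = 300.15 K
V_n = √(4kTRB)
4kTRB = 4 × 1.38×10⁻²³ × 300.15 × 5.00×10¹ × 1.34×10⁷ = 1.11×10⁻¹¹ V²
V_n = √(1.11×10⁻¹¹) = 3.33×10⁻⁶ V = 3.33 µV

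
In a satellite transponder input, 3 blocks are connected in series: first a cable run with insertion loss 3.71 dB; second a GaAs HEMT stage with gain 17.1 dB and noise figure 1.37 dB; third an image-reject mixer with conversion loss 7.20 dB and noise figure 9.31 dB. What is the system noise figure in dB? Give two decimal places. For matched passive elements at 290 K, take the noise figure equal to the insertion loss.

Convert to linear (a loss of L dB is a gain of −L dB): F_i = 10^(NF_i/10), G_i = 10^(G_i,dB/10)
  Stage 1: F_1 = 10^(3.71/10) = 2.350, G_1 = 10^(−3.71/10) = 0.4256
  Stage 2: F_2 = 10^(1.37/10) = 1.371, G_2 = 10^(17.1/10) = 51.29
  Stage 3: F_3 = 10^(9.31/10) = 8.531, G_3 = 10^(−7.20/10) = 0.1905
Friis cascade:
  F = 2.350 + (1.371 − 1)/0.4256 + (8.531 − 1)/21.83 = 3.566
NF = 10 log₁₀(3.566) = 5.52 dB

5.52 dB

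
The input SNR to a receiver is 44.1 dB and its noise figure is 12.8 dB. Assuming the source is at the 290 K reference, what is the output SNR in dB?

31.3 dB

By definition F = SNR_in/SNR_out, so in dB: SNR_out = SNR_in − NF
SNR_out = 44.1 − 12.8 = 31.3 dB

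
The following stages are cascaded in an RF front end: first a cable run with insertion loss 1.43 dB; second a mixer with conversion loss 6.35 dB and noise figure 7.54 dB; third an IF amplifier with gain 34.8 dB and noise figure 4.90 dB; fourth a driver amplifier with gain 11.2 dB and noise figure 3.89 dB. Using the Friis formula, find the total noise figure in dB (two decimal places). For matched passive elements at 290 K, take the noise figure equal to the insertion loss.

13.10 dB

Convert to linear (a loss of L dB is a gain of −L dB): F_i = 10^(NF_i/10), G_i = 10^(G_i,dB/10)
  Stage 1: F_1 = 10^(1.43/10) = 1.390, G_1 = 10^(−1.43/10) = 0.7194
  Stage 2: F_2 = 10^(7.54/10) = 5.675, G_2 = 10^(−6.35/10) = 0.2317
  Stage 3: F_3 = 10^(4.90/10) = 3.090, G_3 = 10^(34.8/10) = 3020
  Stage 4: F_4 = 10^(3.89/10) = 2.449, G_4 = 10^(11.2/10) = 13.18
Friis cascade:
  F = 1.390 + (5.675 − 1)/0.7194 + (3.090 − 1)/0.1667 + (2.449 − 1)/503.5 = 20.43
NF = 10 log₁₀(20.43) = 13.10 dB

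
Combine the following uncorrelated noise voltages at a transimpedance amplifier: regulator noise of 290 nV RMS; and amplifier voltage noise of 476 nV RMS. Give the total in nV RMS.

Uncorrelated sources add in power (mean-square): V_tot = √(ΣV_i²)
V_tot = √[(2.90×10⁻⁷)² + (4.76×10⁻⁷)²] = 5.57×10⁻⁷ V = 557 nV

557 nV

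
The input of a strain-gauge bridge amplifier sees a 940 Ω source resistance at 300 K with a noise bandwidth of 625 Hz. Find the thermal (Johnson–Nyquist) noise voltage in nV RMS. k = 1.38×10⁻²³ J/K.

V_n = √(4kTRB)
4kTRB = 4 × 1.38×10⁻²³ × 300 × 9.40×10² × 6.25×10² = 9.73×10⁻¹⁵ V²
V_n = √(9.73×10⁻¹⁵) = 9.86×10⁻⁸ V = 98.6 nV

98.6 nV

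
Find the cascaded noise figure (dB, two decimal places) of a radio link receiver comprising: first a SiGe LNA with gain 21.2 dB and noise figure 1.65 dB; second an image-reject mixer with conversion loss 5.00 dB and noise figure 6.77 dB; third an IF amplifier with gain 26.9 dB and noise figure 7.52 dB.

Convert to linear (a loss of L dB is a gain of −L dB): F_i = 10^(NF_i/10), G_i = 10^(G_i,dB/10)
  Stage 1: F_1 = 10^(1.65/10) = 1.462, G_1 = 10^(21.2/10) = 131.8
  Stage 2: F_2 = 10^(6.77/10) = 4.753, G_2 = 10^(−5.00/10) = 0.3162
  Stage 3: F_3 = 10^(7.52/10) = 5.649, G_3 = 10^(26.9/10) = 489.8
Friis cascade:
  F = 1.462 + (4.753 − 1)/131.8 + (5.649 − 1)/41.69 = 1.602
NF = 10 log₁₀(1.602) = 2.05 dB

2.05 dB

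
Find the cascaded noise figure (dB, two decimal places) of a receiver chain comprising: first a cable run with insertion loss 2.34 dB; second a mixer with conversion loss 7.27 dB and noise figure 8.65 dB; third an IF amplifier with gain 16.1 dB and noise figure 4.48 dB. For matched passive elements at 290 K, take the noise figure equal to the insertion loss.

Convert to linear (a loss of L dB is a gain of −L dB): F_i = 10^(NF_i/10), G_i = 10^(G_i,dB/10)
  Stage 1: F_1 = 10^(2.34/10) = 1.714, G_1 = 10^(−2.34/10) = 0.5834
  Stage 2: F_2 = 10^(8.65/10) = 7.328, G_2 = 10^(−7.27/10) = 0.1875
  Stage 3: F_3 = 10^(4.48/10) = 2.805, G_3 = 10^(16.1/10) = 40.74
Friis cascade:
  F = 1.714 + (7.328 − 1)/0.5834 + (2.805 − 1)/0.1094 = 29.06
NF = 10 log₁₀(29.06) = 14.63 dB

14.63 dB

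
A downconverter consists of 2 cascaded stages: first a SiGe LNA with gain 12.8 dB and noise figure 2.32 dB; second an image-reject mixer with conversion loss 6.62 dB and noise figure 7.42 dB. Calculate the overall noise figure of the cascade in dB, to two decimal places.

2.89 dB

Convert to linear (a loss of L dB is a gain of −L dB): F_i = 10^(NF_i/10), G_i = 10^(G_i,dB/10)
  Stage 1: F_1 = 10^(2.32/10) = 1.706, G_1 = 10^(12.8/10) = 19.05
  Stage 2: F_2 = 10^(7.42/10) = 5.521, G_2 = 10^(−6.62/10) = 0.2178
Friis cascade:
  F = 1.706 + (5.521 − 1)/19.05 = 1.943
NF = 10 log₁₀(1.943) = 2.89 dB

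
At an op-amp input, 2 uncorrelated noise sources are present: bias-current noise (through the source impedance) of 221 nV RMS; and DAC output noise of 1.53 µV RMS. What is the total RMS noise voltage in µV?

1.55 µV

Uncorrelated sources add in power (mean-square): V_tot = √(ΣV_i²)
V_tot = √[(2.21×10⁻⁷)² + (1.53×10⁻⁶)²] = 1.55×10⁻⁶ V = 1.55 µV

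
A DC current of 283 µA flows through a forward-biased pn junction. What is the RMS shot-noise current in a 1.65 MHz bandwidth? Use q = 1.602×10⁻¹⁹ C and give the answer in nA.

I_n = √(2qI·B)
2qI·B = 2 × 1.602×10⁻¹⁹ × 2.83×10⁻⁴ × 1.65×10⁶ = 1.50×10⁻¹⁶ A²
I_n = √(1.50×10⁻¹⁶) = 1.22×10⁻⁸ A = 12.2 nA

12.2 nA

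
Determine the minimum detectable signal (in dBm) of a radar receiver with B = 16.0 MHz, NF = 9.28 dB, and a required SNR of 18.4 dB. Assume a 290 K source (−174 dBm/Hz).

−74.3 dBm

Sensitivity = −174 + 10 log₁₀(B) + NF + SNR_min
= −174 + 72.04 + 9.28 + 18.4
= −74.28 dBm → −74.3 dBm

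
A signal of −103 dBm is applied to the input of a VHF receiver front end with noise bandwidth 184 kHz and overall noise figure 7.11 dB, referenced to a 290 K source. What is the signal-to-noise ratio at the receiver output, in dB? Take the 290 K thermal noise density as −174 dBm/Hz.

Noise floor: N = −174 + 10 log₁₀(B) + NF
10 log₁₀(1.84×10⁵) = 52.65 dB
N = −174 + 52.65 + 7.11 = −114.24 dBm
SNR = P_sig − N = −103 − (−114.24) = 11.24 dB → 11.2 dB

11.2 dB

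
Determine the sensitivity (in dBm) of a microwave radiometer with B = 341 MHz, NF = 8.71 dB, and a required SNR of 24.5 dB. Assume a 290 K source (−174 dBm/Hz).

−55.5 dBm

Sensitivity = −174 + 10 log₁₀(B) + NF + SNR_min
= −174 + 85.33 + 8.71 + 24.5
= −55.46 dBm → −55.5 dBm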